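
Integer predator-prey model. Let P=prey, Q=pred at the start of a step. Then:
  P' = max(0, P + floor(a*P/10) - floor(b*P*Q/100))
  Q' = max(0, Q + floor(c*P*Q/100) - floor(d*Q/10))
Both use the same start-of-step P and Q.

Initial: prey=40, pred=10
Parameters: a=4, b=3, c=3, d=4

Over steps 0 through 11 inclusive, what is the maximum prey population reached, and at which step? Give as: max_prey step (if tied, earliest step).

Step 1: prey: 40+16-12=44; pred: 10+12-4=18
Step 2: prey: 44+17-23=38; pred: 18+23-7=34
Step 3: prey: 38+15-38=15; pred: 34+38-13=59
Step 4: prey: 15+6-26=0; pred: 59+26-23=62
Step 5: prey: 0+0-0=0; pred: 62+0-24=38
Step 6: prey: 0+0-0=0; pred: 38+0-15=23
Step 7: prey: 0+0-0=0; pred: 23+0-9=14
Step 8: prey: 0+0-0=0; pred: 14+0-5=9
Step 9: prey: 0+0-0=0; pred: 9+0-3=6
Step 10: prey: 0+0-0=0; pred: 6+0-2=4
Step 11: prey: 0+0-0=0; pred: 4+0-1=3
Max prey = 44 at step 1

Answer: 44 1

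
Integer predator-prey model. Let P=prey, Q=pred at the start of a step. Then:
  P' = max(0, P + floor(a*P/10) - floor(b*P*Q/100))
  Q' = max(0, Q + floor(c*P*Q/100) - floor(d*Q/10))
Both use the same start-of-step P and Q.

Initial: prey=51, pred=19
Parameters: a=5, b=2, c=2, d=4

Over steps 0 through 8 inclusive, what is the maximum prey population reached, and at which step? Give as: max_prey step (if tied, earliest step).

Answer: 57 1

Derivation:
Step 1: prey: 51+25-19=57; pred: 19+19-7=31
Step 2: prey: 57+28-35=50; pred: 31+35-12=54
Step 3: prey: 50+25-54=21; pred: 54+54-21=87
Step 4: prey: 21+10-36=0; pred: 87+36-34=89
Step 5: prey: 0+0-0=0; pred: 89+0-35=54
Step 6: prey: 0+0-0=0; pred: 54+0-21=33
Step 7: prey: 0+0-0=0; pred: 33+0-13=20
Step 8: prey: 0+0-0=0; pred: 20+0-8=12
Max prey = 57 at step 1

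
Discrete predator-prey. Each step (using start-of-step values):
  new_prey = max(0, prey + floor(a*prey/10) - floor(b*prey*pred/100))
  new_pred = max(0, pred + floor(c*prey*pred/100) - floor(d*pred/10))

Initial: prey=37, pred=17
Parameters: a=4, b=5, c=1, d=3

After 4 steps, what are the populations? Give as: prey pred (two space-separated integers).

Answer: 5 10

Derivation:
Step 1: prey: 37+14-31=20; pred: 17+6-5=18
Step 2: prey: 20+8-18=10; pred: 18+3-5=16
Step 3: prey: 10+4-8=6; pred: 16+1-4=13
Step 4: prey: 6+2-3=5; pred: 13+0-3=10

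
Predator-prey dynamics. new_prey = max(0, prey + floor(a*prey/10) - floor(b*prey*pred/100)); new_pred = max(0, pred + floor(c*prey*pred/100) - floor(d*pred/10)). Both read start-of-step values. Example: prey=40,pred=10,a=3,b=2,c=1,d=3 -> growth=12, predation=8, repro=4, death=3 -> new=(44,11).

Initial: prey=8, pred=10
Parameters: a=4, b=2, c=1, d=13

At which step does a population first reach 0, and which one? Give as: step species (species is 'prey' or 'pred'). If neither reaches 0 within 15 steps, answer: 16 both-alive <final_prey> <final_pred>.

Step 1: prey: 8+3-1=10; pred: 10+0-13=0
First extinction: pred at step 1

Answer: 1 pred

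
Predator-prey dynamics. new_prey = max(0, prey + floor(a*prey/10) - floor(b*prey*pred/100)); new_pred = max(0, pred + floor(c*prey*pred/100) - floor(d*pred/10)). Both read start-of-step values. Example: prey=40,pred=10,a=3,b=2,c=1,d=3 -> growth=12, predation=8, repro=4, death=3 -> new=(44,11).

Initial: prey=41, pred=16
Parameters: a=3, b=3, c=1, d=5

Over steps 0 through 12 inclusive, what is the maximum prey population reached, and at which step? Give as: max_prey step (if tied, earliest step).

Step 1: prey: 41+12-19=34; pred: 16+6-8=14
Step 2: prey: 34+10-14=30; pred: 14+4-7=11
Step 3: prey: 30+9-9=30; pred: 11+3-5=9
Step 4: prey: 30+9-8=31; pred: 9+2-4=7
Step 5: prey: 31+9-6=34; pred: 7+2-3=6
Step 6: prey: 34+10-6=38; pred: 6+2-3=5
Step 7: prey: 38+11-5=44; pred: 5+1-2=4
Step 8: prey: 44+13-5=52; pred: 4+1-2=3
Step 9: prey: 52+15-4=63; pred: 3+1-1=3
Step 10: prey: 63+18-5=76; pred: 3+1-1=3
Step 11: prey: 76+22-6=92; pred: 3+2-1=4
Step 12: prey: 92+27-11=108; pred: 4+3-2=5
Max prey = 108 at step 12

Answer: 108 12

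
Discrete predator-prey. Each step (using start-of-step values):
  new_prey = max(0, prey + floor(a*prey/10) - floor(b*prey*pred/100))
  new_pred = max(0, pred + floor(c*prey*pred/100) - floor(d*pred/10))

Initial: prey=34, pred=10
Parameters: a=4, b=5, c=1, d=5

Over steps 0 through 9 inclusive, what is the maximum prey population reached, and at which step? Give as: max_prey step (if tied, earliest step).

Answer: 119 9

Derivation:
Step 1: prey: 34+13-17=30; pred: 10+3-5=8
Step 2: prey: 30+12-12=30; pred: 8+2-4=6
Step 3: prey: 30+12-9=33; pred: 6+1-3=4
Step 4: prey: 33+13-6=40; pred: 4+1-2=3
Step 5: prey: 40+16-6=50; pred: 3+1-1=3
Step 6: prey: 50+20-7=63; pred: 3+1-1=3
Step 7: prey: 63+25-9=79; pred: 3+1-1=3
Step 8: prey: 79+31-11=99; pred: 3+2-1=4
Step 9: prey: 99+39-19=119; pred: 4+3-2=5
Max prey = 119 at step 9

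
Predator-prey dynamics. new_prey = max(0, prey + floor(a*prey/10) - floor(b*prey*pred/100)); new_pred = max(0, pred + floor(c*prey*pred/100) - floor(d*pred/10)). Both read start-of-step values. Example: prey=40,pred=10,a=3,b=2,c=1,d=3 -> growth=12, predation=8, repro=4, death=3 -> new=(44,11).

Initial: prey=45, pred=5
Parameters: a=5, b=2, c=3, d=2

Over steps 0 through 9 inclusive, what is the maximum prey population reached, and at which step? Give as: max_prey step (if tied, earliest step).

Answer: 82 2

Derivation:
Step 1: prey: 45+22-4=63; pred: 5+6-1=10
Step 2: prey: 63+31-12=82; pred: 10+18-2=26
Step 3: prey: 82+41-42=81; pred: 26+63-5=84
Step 4: prey: 81+40-136=0; pred: 84+204-16=272
Step 5: prey: 0+0-0=0; pred: 272+0-54=218
Step 6: prey: 0+0-0=0; pred: 218+0-43=175
Step 7: prey: 0+0-0=0; pred: 175+0-35=140
Step 8: prey: 0+0-0=0; pred: 140+0-28=112
Step 9: prey: 0+0-0=0; pred: 112+0-22=90
Max prey = 82 at step 2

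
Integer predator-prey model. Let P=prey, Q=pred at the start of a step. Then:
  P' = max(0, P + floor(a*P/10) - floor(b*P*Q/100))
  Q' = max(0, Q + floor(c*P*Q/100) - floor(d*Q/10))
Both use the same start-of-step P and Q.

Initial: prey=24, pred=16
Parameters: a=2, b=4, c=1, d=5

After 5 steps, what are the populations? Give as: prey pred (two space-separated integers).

Step 1: prey: 24+4-15=13; pred: 16+3-8=11
Step 2: prey: 13+2-5=10; pred: 11+1-5=7
Step 3: prey: 10+2-2=10; pred: 7+0-3=4
Step 4: prey: 10+2-1=11; pred: 4+0-2=2
Step 5: prey: 11+2-0=13; pred: 2+0-1=1

Answer: 13 1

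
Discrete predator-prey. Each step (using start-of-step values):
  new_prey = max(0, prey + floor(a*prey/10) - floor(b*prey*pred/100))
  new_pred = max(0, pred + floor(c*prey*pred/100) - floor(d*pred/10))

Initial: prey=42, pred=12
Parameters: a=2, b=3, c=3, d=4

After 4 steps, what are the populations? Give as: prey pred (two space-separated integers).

Step 1: prey: 42+8-15=35; pred: 12+15-4=23
Step 2: prey: 35+7-24=18; pred: 23+24-9=38
Step 3: prey: 18+3-20=1; pred: 38+20-15=43
Step 4: prey: 1+0-1=0; pred: 43+1-17=27

Answer: 0 27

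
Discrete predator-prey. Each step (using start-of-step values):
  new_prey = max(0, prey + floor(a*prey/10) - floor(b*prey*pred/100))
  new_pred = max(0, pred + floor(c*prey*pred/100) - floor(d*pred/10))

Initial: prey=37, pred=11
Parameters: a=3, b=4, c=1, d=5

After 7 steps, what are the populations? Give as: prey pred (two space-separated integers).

Answer: 49 3

Derivation:
Step 1: prey: 37+11-16=32; pred: 11+4-5=10
Step 2: prey: 32+9-12=29; pred: 10+3-5=8
Step 3: prey: 29+8-9=28; pred: 8+2-4=6
Step 4: prey: 28+8-6=30; pred: 6+1-3=4
Step 5: prey: 30+9-4=35; pred: 4+1-2=3
Step 6: prey: 35+10-4=41; pred: 3+1-1=3
Step 7: prey: 41+12-4=49; pred: 3+1-1=3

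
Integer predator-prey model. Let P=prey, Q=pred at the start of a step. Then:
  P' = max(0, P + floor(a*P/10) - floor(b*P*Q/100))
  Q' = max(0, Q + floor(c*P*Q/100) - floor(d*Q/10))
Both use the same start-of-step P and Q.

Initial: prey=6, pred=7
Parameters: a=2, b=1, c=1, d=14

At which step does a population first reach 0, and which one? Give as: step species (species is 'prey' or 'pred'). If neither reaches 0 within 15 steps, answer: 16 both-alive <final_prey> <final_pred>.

Answer: 1 pred

Derivation:
Step 1: prey: 6+1-0=7; pred: 7+0-9=0
First extinction: pred at step 1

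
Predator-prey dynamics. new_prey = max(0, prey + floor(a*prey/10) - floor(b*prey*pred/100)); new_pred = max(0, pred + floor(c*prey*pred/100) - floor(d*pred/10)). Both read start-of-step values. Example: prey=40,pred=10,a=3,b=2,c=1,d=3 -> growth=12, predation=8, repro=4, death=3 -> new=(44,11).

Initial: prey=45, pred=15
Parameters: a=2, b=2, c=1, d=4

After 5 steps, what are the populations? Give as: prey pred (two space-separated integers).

Answer: 29 11

Derivation:
Step 1: prey: 45+9-13=41; pred: 15+6-6=15
Step 2: prey: 41+8-12=37; pred: 15+6-6=15
Step 3: prey: 37+7-11=33; pred: 15+5-6=14
Step 4: prey: 33+6-9=30; pred: 14+4-5=13
Step 5: prey: 30+6-7=29; pred: 13+3-5=11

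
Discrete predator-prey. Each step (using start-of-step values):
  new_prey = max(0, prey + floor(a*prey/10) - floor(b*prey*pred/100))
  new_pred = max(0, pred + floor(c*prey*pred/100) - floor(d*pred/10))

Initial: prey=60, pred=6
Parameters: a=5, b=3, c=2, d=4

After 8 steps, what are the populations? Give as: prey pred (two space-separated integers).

Answer: 0 17

Derivation:
Step 1: prey: 60+30-10=80; pred: 6+7-2=11
Step 2: prey: 80+40-26=94; pred: 11+17-4=24
Step 3: prey: 94+47-67=74; pred: 24+45-9=60
Step 4: prey: 74+37-133=0; pred: 60+88-24=124
Step 5: prey: 0+0-0=0; pred: 124+0-49=75
Step 6: prey: 0+0-0=0; pred: 75+0-30=45
Step 7: prey: 0+0-0=0; pred: 45+0-18=27
Step 8: prey: 0+0-0=0; pred: 27+0-10=17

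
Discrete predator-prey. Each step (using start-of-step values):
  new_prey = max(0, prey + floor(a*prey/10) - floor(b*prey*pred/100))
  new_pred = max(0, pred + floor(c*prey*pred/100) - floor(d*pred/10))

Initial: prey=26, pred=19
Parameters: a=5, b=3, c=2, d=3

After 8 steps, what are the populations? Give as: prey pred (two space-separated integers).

Step 1: prey: 26+13-14=25; pred: 19+9-5=23
Step 2: prey: 25+12-17=20; pred: 23+11-6=28
Step 3: prey: 20+10-16=14; pred: 28+11-8=31
Step 4: prey: 14+7-13=8; pred: 31+8-9=30
Step 5: prey: 8+4-7=5; pred: 30+4-9=25
Step 6: prey: 5+2-3=4; pred: 25+2-7=20
Step 7: prey: 4+2-2=4; pred: 20+1-6=15
Step 8: prey: 4+2-1=5; pred: 15+1-4=12

Answer: 5 12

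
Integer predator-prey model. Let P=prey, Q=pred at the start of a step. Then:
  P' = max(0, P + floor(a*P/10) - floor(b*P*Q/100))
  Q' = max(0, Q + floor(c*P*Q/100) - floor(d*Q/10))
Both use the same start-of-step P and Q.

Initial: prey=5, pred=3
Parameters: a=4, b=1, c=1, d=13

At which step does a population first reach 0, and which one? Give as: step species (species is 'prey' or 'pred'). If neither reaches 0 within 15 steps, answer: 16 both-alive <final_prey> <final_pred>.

Step 1: prey: 5+2-0=7; pred: 3+0-3=0
First extinction: pred at step 1

Answer: 1 pred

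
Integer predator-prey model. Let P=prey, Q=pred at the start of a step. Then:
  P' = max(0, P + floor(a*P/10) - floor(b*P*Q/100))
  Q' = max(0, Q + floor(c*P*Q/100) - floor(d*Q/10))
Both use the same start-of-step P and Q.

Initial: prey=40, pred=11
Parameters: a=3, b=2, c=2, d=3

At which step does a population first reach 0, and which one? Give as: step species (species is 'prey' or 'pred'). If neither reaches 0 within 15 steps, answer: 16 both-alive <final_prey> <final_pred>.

Step 1: prey: 40+12-8=44; pred: 11+8-3=16
Step 2: prey: 44+13-14=43; pred: 16+14-4=26
Step 3: prey: 43+12-22=33; pred: 26+22-7=41
Step 4: prey: 33+9-27=15; pred: 41+27-12=56
Step 5: prey: 15+4-16=3; pred: 56+16-16=56
Step 6: prey: 3+0-3=0; pred: 56+3-16=43
First extinction: prey at step 6

Answer: 6 prey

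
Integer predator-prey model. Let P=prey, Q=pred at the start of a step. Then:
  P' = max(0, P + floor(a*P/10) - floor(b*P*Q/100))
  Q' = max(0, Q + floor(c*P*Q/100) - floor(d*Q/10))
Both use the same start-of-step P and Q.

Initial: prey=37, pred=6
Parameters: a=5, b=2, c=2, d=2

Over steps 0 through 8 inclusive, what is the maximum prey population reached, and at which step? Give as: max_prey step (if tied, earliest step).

Step 1: prey: 37+18-4=51; pred: 6+4-1=9
Step 2: prey: 51+25-9=67; pred: 9+9-1=17
Step 3: prey: 67+33-22=78; pred: 17+22-3=36
Step 4: prey: 78+39-56=61; pred: 36+56-7=85
Step 5: prey: 61+30-103=0; pred: 85+103-17=171
Step 6: prey: 0+0-0=0; pred: 171+0-34=137
Step 7: prey: 0+0-0=0; pred: 137+0-27=110
Step 8: prey: 0+0-0=0; pred: 110+0-22=88
Max prey = 78 at step 3

Answer: 78 3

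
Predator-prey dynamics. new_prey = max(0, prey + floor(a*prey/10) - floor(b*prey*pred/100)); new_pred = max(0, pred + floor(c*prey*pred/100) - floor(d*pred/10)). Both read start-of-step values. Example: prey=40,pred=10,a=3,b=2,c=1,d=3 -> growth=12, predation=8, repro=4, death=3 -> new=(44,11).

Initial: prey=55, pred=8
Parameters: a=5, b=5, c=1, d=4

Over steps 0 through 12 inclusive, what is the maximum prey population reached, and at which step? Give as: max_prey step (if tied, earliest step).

Step 1: prey: 55+27-22=60; pred: 8+4-3=9
Step 2: prey: 60+30-27=63; pred: 9+5-3=11
Step 3: prey: 63+31-34=60; pred: 11+6-4=13
Step 4: prey: 60+30-39=51; pred: 13+7-5=15
Step 5: prey: 51+25-38=38; pred: 15+7-6=16
Step 6: prey: 38+19-30=27; pred: 16+6-6=16
Step 7: prey: 27+13-21=19; pred: 16+4-6=14
Step 8: prey: 19+9-13=15; pred: 14+2-5=11
Step 9: prey: 15+7-8=14; pred: 11+1-4=8
Step 10: prey: 14+7-5=16; pred: 8+1-3=6
Step 11: prey: 16+8-4=20; pred: 6+0-2=4
Step 12: prey: 20+10-4=26; pred: 4+0-1=3
Max prey = 63 at step 2

Answer: 63 2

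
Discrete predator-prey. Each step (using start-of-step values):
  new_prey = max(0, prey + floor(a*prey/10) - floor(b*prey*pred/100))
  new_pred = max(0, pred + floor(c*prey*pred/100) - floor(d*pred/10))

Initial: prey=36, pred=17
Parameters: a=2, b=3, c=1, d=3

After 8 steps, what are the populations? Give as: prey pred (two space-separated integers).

Step 1: prey: 36+7-18=25; pred: 17+6-5=18
Step 2: prey: 25+5-13=17; pred: 18+4-5=17
Step 3: prey: 17+3-8=12; pred: 17+2-5=14
Step 4: prey: 12+2-5=9; pred: 14+1-4=11
Step 5: prey: 9+1-2=8; pred: 11+0-3=8
Step 6: prey: 8+1-1=8; pred: 8+0-2=6
Step 7: prey: 8+1-1=8; pred: 6+0-1=5
Step 8: prey: 8+1-1=8; pred: 5+0-1=4

Answer: 8 4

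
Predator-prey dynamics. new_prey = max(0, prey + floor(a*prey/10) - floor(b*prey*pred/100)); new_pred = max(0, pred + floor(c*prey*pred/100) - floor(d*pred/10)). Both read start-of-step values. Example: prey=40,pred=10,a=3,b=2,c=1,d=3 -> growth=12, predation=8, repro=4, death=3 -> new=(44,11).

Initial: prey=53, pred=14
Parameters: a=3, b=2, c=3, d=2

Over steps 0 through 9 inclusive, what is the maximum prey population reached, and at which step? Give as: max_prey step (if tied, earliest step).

Answer: 54 1

Derivation:
Step 1: prey: 53+15-14=54; pred: 14+22-2=34
Step 2: prey: 54+16-36=34; pred: 34+55-6=83
Step 3: prey: 34+10-56=0; pred: 83+84-16=151
Step 4: prey: 0+0-0=0; pred: 151+0-30=121
Step 5: prey: 0+0-0=0; pred: 121+0-24=97
Step 6: prey: 0+0-0=0; pred: 97+0-19=78
Step 7: prey: 0+0-0=0; pred: 78+0-15=63
Step 8: prey: 0+0-0=0; pred: 63+0-12=51
Step 9: prey: 0+0-0=0; pred: 51+0-10=41
Max prey = 54 at step 1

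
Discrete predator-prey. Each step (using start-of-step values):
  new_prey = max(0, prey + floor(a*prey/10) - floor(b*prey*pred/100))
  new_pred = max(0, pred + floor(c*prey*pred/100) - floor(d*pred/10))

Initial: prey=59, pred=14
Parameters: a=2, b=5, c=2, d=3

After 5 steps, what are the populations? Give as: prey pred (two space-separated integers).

Step 1: prey: 59+11-41=29; pred: 14+16-4=26
Step 2: prey: 29+5-37=0; pred: 26+15-7=34
Step 3: prey: 0+0-0=0; pred: 34+0-10=24
Step 4: prey: 0+0-0=0; pred: 24+0-7=17
Step 5: prey: 0+0-0=0; pred: 17+0-5=12

Answer: 0 12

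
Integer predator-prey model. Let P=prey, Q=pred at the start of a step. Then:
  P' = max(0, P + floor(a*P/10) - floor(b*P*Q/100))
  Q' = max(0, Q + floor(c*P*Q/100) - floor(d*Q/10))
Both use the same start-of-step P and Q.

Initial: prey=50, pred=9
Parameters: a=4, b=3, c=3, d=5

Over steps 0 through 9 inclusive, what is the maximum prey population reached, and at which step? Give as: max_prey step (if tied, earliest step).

Answer: 57 1

Derivation:
Step 1: prey: 50+20-13=57; pred: 9+13-4=18
Step 2: prey: 57+22-30=49; pred: 18+30-9=39
Step 3: prey: 49+19-57=11; pred: 39+57-19=77
Step 4: prey: 11+4-25=0; pred: 77+25-38=64
Step 5: prey: 0+0-0=0; pred: 64+0-32=32
Step 6: prey: 0+0-0=0; pred: 32+0-16=16
Step 7: prey: 0+0-0=0; pred: 16+0-8=8
Step 8: prey: 0+0-0=0; pred: 8+0-4=4
Step 9: prey: 0+0-0=0; pred: 4+0-2=2
Max prey = 57 at step 1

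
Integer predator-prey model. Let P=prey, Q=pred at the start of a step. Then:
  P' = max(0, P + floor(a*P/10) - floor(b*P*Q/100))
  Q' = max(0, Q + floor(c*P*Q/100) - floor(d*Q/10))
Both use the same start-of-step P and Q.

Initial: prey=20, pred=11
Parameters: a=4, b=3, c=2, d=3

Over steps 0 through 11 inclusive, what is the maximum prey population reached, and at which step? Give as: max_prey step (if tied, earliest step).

Answer: 23 2

Derivation:
Step 1: prey: 20+8-6=22; pred: 11+4-3=12
Step 2: prey: 22+8-7=23; pred: 12+5-3=14
Step 3: prey: 23+9-9=23; pred: 14+6-4=16
Step 4: prey: 23+9-11=21; pred: 16+7-4=19
Step 5: prey: 21+8-11=18; pred: 19+7-5=21
Step 6: prey: 18+7-11=14; pred: 21+7-6=22
Step 7: prey: 14+5-9=10; pred: 22+6-6=22
Step 8: prey: 10+4-6=8; pred: 22+4-6=20
Step 9: prey: 8+3-4=7; pred: 20+3-6=17
Step 10: prey: 7+2-3=6; pred: 17+2-5=14
Step 11: prey: 6+2-2=6; pred: 14+1-4=11
Max prey = 23 at step 2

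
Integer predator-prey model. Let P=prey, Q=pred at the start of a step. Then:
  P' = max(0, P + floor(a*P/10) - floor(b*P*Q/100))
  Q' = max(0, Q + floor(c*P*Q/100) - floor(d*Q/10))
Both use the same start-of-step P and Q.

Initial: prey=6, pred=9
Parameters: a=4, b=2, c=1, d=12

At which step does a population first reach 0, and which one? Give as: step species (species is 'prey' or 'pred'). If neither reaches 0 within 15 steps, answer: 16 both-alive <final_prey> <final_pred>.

Answer: 1 pred

Derivation:
Step 1: prey: 6+2-1=7; pred: 9+0-10=0
First extinction: pred at step 1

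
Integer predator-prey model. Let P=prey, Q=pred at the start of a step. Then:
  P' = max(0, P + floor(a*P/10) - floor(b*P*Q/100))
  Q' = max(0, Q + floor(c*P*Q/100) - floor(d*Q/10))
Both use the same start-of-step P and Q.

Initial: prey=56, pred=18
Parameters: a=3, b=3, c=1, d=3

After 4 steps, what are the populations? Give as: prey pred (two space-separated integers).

Step 1: prey: 56+16-30=42; pred: 18+10-5=23
Step 2: prey: 42+12-28=26; pred: 23+9-6=26
Step 3: prey: 26+7-20=13; pred: 26+6-7=25
Step 4: prey: 13+3-9=7; pred: 25+3-7=21

Answer: 7 21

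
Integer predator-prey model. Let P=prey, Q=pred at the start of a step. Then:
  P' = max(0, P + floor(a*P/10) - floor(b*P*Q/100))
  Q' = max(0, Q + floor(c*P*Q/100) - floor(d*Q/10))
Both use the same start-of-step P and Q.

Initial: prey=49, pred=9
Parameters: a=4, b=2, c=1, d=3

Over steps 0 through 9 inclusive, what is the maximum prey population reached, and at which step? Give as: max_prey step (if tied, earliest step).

Answer: 82 4

Derivation:
Step 1: prey: 49+19-8=60; pred: 9+4-2=11
Step 2: prey: 60+24-13=71; pred: 11+6-3=14
Step 3: prey: 71+28-19=80; pred: 14+9-4=19
Step 4: prey: 80+32-30=82; pred: 19+15-5=29
Step 5: prey: 82+32-47=67; pred: 29+23-8=44
Step 6: prey: 67+26-58=35; pred: 44+29-13=60
Step 7: prey: 35+14-42=7; pred: 60+21-18=63
Step 8: prey: 7+2-8=1; pred: 63+4-18=49
Step 9: prey: 1+0-0=1; pred: 49+0-14=35
Max prey = 82 at step 4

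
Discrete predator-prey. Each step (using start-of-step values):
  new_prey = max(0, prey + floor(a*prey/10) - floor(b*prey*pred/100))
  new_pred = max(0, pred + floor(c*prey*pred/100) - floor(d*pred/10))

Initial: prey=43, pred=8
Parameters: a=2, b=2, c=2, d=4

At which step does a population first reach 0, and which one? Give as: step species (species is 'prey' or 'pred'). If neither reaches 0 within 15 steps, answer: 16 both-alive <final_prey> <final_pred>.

Step 1: prey: 43+8-6=45; pred: 8+6-3=11
Step 2: prey: 45+9-9=45; pred: 11+9-4=16
Step 3: prey: 45+9-14=40; pred: 16+14-6=24
Step 4: prey: 40+8-19=29; pred: 24+19-9=34
Step 5: prey: 29+5-19=15; pred: 34+19-13=40
Step 6: prey: 15+3-12=6; pred: 40+12-16=36
Step 7: prey: 6+1-4=3; pred: 36+4-14=26
Step 8: prey: 3+0-1=2; pred: 26+1-10=17
Step 9: prey: 2+0-0=2; pred: 17+0-6=11
Step 10: prey: 2+0-0=2; pred: 11+0-4=7
Step 11: prey: 2+0-0=2; pred: 7+0-2=5
Step 12: prey: 2+0-0=2; pred: 5+0-2=3
Step 13: prey: 2+0-0=2; pred: 3+0-1=2
Step 14: prey: 2+0-0=2; pred: 2+0-0=2
Steps 15-15: state stable at prey=2, pred=2 (no change)
No extinction within 15 steps

Answer: 16 both-alive 2 2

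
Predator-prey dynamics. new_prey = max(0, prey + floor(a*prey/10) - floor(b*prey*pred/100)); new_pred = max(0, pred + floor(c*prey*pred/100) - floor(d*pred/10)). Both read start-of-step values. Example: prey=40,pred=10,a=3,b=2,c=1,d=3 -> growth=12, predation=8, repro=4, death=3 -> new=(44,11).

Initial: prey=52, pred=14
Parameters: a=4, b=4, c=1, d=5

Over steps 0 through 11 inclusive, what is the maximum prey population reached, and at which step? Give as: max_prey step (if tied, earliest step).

Step 1: prey: 52+20-29=43; pred: 14+7-7=14
Step 2: prey: 43+17-24=36; pred: 14+6-7=13
Step 3: prey: 36+14-18=32; pred: 13+4-6=11
Step 4: prey: 32+12-14=30; pred: 11+3-5=9
Step 5: prey: 30+12-10=32; pred: 9+2-4=7
Step 6: prey: 32+12-8=36; pred: 7+2-3=6
Step 7: prey: 36+14-8=42; pred: 6+2-3=5
Step 8: prey: 42+16-8=50; pred: 5+2-2=5
Step 9: prey: 50+20-10=60; pred: 5+2-2=5
Step 10: prey: 60+24-12=72; pred: 5+3-2=6
Step 11: prey: 72+28-17=83; pred: 6+4-3=7
Max prey = 83 at step 11

Answer: 83 11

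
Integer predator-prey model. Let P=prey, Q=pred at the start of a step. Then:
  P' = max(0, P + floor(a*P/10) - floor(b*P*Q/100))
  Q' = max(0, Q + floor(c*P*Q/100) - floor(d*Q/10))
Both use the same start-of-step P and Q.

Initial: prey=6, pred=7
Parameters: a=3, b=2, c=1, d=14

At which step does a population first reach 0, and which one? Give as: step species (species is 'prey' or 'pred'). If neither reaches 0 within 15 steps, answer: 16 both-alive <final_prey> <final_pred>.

Step 1: prey: 6+1-0=7; pred: 7+0-9=0
First extinction: pred at step 1

Answer: 1 pred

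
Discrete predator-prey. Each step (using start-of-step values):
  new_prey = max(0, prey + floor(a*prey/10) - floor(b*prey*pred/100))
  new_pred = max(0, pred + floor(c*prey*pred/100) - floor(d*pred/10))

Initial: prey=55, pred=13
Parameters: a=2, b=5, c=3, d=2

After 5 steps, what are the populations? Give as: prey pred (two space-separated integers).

Answer: 0 29

Derivation:
Step 1: prey: 55+11-35=31; pred: 13+21-2=32
Step 2: prey: 31+6-49=0; pred: 32+29-6=55
Step 3: prey: 0+0-0=0; pred: 55+0-11=44
Step 4: prey: 0+0-0=0; pred: 44+0-8=36
Step 5: prey: 0+0-0=0; pred: 36+0-7=29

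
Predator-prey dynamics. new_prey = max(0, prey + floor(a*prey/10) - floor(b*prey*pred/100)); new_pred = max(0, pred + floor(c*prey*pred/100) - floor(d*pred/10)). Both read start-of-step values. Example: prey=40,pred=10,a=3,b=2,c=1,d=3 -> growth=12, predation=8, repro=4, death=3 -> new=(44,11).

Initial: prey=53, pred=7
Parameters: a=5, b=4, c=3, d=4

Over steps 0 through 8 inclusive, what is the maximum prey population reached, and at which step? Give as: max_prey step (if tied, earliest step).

Step 1: prey: 53+26-14=65; pred: 7+11-2=16
Step 2: prey: 65+32-41=56; pred: 16+31-6=41
Step 3: prey: 56+28-91=0; pred: 41+68-16=93
Step 4: prey: 0+0-0=0; pred: 93+0-37=56
Step 5: prey: 0+0-0=0; pred: 56+0-22=34
Step 6: prey: 0+0-0=0; pred: 34+0-13=21
Step 7: prey: 0+0-0=0; pred: 21+0-8=13
Step 8: prey: 0+0-0=0; pred: 13+0-5=8
Max prey = 65 at step 1

Answer: 65 1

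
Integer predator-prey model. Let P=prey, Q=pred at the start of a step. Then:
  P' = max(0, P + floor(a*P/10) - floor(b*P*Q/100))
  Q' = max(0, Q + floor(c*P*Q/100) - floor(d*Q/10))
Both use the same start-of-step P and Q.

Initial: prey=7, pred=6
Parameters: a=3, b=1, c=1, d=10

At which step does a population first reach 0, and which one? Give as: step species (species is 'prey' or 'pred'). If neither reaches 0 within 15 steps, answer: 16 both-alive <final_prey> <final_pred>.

Step 1: prey: 7+2-0=9; pred: 6+0-6=0
First extinction: pred at step 1

Answer: 1 pred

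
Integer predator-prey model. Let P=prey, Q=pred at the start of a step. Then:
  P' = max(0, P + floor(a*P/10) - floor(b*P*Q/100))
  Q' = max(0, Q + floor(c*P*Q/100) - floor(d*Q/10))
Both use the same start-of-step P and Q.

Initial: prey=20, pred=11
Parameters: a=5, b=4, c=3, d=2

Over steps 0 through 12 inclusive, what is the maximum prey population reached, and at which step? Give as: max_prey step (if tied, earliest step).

Answer: 22 1

Derivation:
Step 1: prey: 20+10-8=22; pred: 11+6-2=15
Step 2: prey: 22+11-13=20; pred: 15+9-3=21
Step 3: prey: 20+10-16=14; pred: 21+12-4=29
Step 4: prey: 14+7-16=5; pred: 29+12-5=36
Step 5: prey: 5+2-7=0; pred: 36+5-7=34
Step 6: prey: 0+0-0=0; pred: 34+0-6=28
Step 7: prey: 0+0-0=0; pred: 28+0-5=23
Step 8: prey: 0+0-0=0; pred: 23+0-4=19
Step 9: prey: 0+0-0=0; pred: 19+0-3=16
Step 10: prey: 0+0-0=0; pred: 16+0-3=13
Step 11: prey: 0+0-0=0; pred: 13+0-2=11
Step 12: prey: 0+0-0=0; pred: 11+0-2=9
Max prey = 22 at step 1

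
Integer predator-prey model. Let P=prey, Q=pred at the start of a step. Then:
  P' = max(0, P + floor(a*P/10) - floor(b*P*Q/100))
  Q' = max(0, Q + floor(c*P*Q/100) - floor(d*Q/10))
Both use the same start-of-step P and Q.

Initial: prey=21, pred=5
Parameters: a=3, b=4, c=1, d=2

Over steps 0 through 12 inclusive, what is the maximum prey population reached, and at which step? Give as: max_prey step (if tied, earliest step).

Answer: 51 11

Derivation:
Step 1: prey: 21+6-4=23; pred: 5+1-1=5
Step 2: prey: 23+6-4=25; pred: 5+1-1=5
Step 3: prey: 25+7-5=27; pred: 5+1-1=5
Step 4: prey: 27+8-5=30; pred: 5+1-1=5
Step 5: prey: 30+9-6=33; pred: 5+1-1=5
Step 6: prey: 33+9-6=36; pred: 5+1-1=5
Step 7: prey: 36+10-7=39; pred: 5+1-1=5
Step 8: prey: 39+11-7=43; pred: 5+1-1=5
Step 9: prey: 43+12-8=47; pred: 5+2-1=6
Step 10: prey: 47+14-11=50; pred: 6+2-1=7
Step 11: prey: 50+15-14=51; pred: 7+3-1=9
Step 12: prey: 51+15-18=48; pred: 9+4-1=12
Max prey = 51 at step 11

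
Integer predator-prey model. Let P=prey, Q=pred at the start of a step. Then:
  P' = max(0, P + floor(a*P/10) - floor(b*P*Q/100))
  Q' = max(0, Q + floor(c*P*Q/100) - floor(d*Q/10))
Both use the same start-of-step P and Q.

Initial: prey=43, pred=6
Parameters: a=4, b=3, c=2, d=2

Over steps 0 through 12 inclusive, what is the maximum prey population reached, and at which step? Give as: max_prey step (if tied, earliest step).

Answer: 59 2

Derivation:
Step 1: prey: 43+17-7=53; pred: 6+5-1=10
Step 2: prey: 53+21-15=59; pred: 10+10-2=18
Step 3: prey: 59+23-31=51; pred: 18+21-3=36
Step 4: prey: 51+20-55=16; pred: 36+36-7=65
Step 5: prey: 16+6-31=0; pred: 65+20-13=72
Step 6: prey: 0+0-0=0; pred: 72+0-14=58
Step 7: prey: 0+0-0=0; pred: 58+0-11=47
Step 8: prey: 0+0-0=0; pred: 47+0-9=38
Step 9: prey: 0+0-0=0; pred: 38+0-7=31
Step 10: prey: 0+0-0=0; pred: 31+0-6=25
Step 11: prey: 0+0-0=0; pred: 25+0-5=20
Step 12: prey: 0+0-0=0; pred: 20+0-4=16
Max prey = 59 at step 2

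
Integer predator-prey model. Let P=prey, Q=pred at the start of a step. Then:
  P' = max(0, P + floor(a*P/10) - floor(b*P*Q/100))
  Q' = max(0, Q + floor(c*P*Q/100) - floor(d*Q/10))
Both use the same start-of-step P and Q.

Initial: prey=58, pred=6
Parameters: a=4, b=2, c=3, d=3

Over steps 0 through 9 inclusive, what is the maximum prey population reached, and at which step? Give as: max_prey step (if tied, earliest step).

Step 1: prey: 58+23-6=75; pred: 6+10-1=15
Step 2: prey: 75+30-22=83; pred: 15+33-4=44
Step 3: prey: 83+33-73=43; pred: 44+109-13=140
Step 4: prey: 43+17-120=0; pred: 140+180-42=278
Step 5: prey: 0+0-0=0; pred: 278+0-83=195
Step 6: prey: 0+0-0=0; pred: 195+0-58=137
Step 7: prey: 0+0-0=0; pred: 137+0-41=96
Step 8: prey: 0+0-0=0; pred: 96+0-28=68
Step 9: prey: 0+0-0=0; pred: 68+0-20=48
Max prey = 83 at step 2

Answer: 83 2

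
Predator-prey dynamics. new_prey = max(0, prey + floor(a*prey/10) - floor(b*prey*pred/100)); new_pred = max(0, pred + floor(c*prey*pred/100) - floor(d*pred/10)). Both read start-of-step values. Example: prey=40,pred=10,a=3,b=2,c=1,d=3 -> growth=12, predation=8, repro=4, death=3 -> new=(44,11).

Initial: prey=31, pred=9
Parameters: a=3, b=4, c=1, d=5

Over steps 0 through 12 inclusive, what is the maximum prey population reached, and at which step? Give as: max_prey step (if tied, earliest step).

Answer: 104 12

Derivation:
Step 1: prey: 31+9-11=29; pred: 9+2-4=7
Step 2: prey: 29+8-8=29; pred: 7+2-3=6
Step 3: prey: 29+8-6=31; pred: 6+1-3=4
Step 4: prey: 31+9-4=36; pred: 4+1-2=3
Step 5: prey: 36+10-4=42; pred: 3+1-1=3
Step 6: prey: 42+12-5=49; pred: 3+1-1=3
Step 7: prey: 49+14-5=58; pred: 3+1-1=3
Step 8: prey: 58+17-6=69; pred: 3+1-1=3
Step 9: prey: 69+20-8=81; pred: 3+2-1=4
Step 10: prey: 81+24-12=93; pred: 4+3-2=5
Step 11: prey: 93+27-18=102; pred: 5+4-2=7
Step 12: prey: 102+30-28=104; pred: 7+7-3=11
Max prey = 104 at step 12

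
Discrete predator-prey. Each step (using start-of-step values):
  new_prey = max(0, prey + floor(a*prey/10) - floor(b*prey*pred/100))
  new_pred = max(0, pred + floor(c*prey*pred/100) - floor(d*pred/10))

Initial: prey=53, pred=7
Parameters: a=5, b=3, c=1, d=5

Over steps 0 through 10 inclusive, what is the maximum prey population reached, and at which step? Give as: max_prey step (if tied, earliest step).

Step 1: prey: 53+26-11=68; pred: 7+3-3=7
Step 2: prey: 68+34-14=88; pred: 7+4-3=8
Step 3: prey: 88+44-21=111; pred: 8+7-4=11
Step 4: prey: 111+55-36=130; pred: 11+12-5=18
Step 5: prey: 130+65-70=125; pred: 18+23-9=32
Step 6: prey: 125+62-120=67; pred: 32+40-16=56
Step 7: prey: 67+33-112=0; pred: 56+37-28=65
Step 8: prey: 0+0-0=0; pred: 65+0-32=33
Step 9: prey: 0+0-0=0; pred: 33+0-16=17
Step 10: prey: 0+0-0=0; pred: 17+0-8=9
Max prey = 130 at step 4

Answer: 130 4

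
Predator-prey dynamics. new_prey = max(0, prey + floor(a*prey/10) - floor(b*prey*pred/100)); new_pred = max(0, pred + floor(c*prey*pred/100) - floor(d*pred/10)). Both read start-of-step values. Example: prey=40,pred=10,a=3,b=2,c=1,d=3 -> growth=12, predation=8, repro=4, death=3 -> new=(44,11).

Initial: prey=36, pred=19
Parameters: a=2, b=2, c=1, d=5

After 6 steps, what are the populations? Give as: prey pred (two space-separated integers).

Answer: 32 4

Derivation:
Step 1: prey: 36+7-13=30; pred: 19+6-9=16
Step 2: prey: 30+6-9=27; pred: 16+4-8=12
Step 3: prey: 27+5-6=26; pred: 12+3-6=9
Step 4: prey: 26+5-4=27; pred: 9+2-4=7
Step 5: prey: 27+5-3=29; pred: 7+1-3=5
Step 6: prey: 29+5-2=32; pred: 5+1-2=4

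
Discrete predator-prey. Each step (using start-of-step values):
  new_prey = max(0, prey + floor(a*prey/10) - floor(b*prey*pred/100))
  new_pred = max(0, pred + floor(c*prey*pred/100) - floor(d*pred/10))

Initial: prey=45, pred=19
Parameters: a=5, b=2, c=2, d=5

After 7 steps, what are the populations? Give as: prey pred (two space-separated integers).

Step 1: prey: 45+22-17=50; pred: 19+17-9=27
Step 2: prey: 50+25-27=48; pred: 27+27-13=41
Step 3: prey: 48+24-39=33; pred: 41+39-20=60
Step 4: prey: 33+16-39=10; pred: 60+39-30=69
Step 5: prey: 10+5-13=2; pred: 69+13-34=48
Step 6: prey: 2+1-1=2; pred: 48+1-24=25
Step 7: prey: 2+1-1=2; pred: 25+1-12=14

Answer: 2 14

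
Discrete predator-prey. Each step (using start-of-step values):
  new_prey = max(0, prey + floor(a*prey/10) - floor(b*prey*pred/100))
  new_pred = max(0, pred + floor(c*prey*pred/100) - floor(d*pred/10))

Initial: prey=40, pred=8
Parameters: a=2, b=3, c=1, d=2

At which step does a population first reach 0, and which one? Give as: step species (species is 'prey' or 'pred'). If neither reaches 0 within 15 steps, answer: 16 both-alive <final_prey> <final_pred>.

Step 1: prey: 40+8-9=39; pred: 8+3-1=10
Step 2: prey: 39+7-11=35; pred: 10+3-2=11
Step 3: prey: 35+7-11=31; pred: 11+3-2=12
Step 4: prey: 31+6-11=26; pred: 12+3-2=13
Step 5: prey: 26+5-10=21; pred: 13+3-2=14
Step 6: prey: 21+4-8=17; pred: 14+2-2=14
Step 7: prey: 17+3-7=13; pred: 14+2-2=14
Step 8: prey: 13+2-5=10; pred: 14+1-2=13
Step 9: prey: 10+2-3=9; pred: 13+1-2=12
Step 10: prey: 9+1-3=7; pred: 12+1-2=11
Step 11: prey: 7+1-2=6; pred: 11+0-2=9
Step 12: prey: 6+1-1=6; pred: 9+0-1=8
Step 13: prey: 6+1-1=6; pred: 8+0-1=7
Step 14: prey: 6+1-1=6; pred: 7+0-1=6
Step 15: prey: 6+1-1=6; pred: 6+0-1=5
No extinction within 15 steps

Answer: 16 both-alive 6 5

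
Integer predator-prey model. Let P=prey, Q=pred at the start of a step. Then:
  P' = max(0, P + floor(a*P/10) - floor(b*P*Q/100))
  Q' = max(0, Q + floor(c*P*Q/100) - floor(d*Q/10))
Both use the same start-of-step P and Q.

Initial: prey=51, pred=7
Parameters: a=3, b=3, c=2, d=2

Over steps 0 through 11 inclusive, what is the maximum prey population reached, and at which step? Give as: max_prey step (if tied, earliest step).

Answer: 56 1

Derivation:
Step 1: prey: 51+15-10=56; pred: 7+7-1=13
Step 2: prey: 56+16-21=51; pred: 13+14-2=25
Step 3: prey: 51+15-38=28; pred: 25+25-5=45
Step 4: prey: 28+8-37=0; pred: 45+25-9=61
Step 5: prey: 0+0-0=0; pred: 61+0-12=49
Step 6: prey: 0+0-0=0; pred: 49+0-9=40
Step 7: prey: 0+0-0=0; pred: 40+0-8=32
Step 8: prey: 0+0-0=0; pred: 32+0-6=26
Step 9: prey: 0+0-0=0; pred: 26+0-5=21
Step 10: prey: 0+0-0=0; pred: 21+0-4=17
Step 11: prey: 0+0-0=0; pred: 17+0-3=14
Max prey = 56 at step 1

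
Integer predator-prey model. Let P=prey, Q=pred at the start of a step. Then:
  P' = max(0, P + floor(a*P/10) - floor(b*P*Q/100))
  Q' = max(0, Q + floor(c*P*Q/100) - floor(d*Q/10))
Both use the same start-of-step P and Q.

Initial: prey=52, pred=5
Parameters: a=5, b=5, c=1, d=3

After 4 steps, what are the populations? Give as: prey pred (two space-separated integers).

Answer: 78 19

Derivation:
Step 1: prey: 52+26-13=65; pred: 5+2-1=6
Step 2: prey: 65+32-19=78; pred: 6+3-1=8
Step 3: prey: 78+39-31=86; pred: 8+6-2=12
Step 4: prey: 86+43-51=78; pred: 12+10-3=19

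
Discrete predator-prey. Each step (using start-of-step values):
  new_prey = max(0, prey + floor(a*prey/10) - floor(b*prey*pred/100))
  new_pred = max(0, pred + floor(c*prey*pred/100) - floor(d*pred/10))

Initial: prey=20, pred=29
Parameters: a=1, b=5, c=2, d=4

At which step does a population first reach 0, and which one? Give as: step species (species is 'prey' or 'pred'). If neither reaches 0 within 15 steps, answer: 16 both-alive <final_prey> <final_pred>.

Step 1: prey: 20+2-29=0; pred: 29+11-11=29
First extinction: prey at step 1

Answer: 1 prey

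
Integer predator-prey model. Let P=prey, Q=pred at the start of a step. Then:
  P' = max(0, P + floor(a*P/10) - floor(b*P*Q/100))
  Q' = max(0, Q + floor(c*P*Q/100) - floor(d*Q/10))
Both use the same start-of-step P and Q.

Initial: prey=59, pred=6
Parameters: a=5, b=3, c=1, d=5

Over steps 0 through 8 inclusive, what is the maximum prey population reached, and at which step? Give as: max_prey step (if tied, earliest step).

Step 1: prey: 59+29-10=78; pred: 6+3-3=6
Step 2: prey: 78+39-14=103; pred: 6+4-3=7
Step 3: prey: 103+51-21=133; pred: 7+7-3=11
Step 4: prey: 133+66-43=156; pred: 11+14-5=20
Step 5: prey: 156+78-93=141; pred: 20+31-10=41
Step 6: prey: 141+70-173=38; pred: 41+57-20=78
Step 7: prey: 38+19-88=0; pred: 78+29-39=68
Step 8: prey: 0+0-0=0; pred: 68+0-34=34
Max prey = 156 at step 4

Answer: 156 4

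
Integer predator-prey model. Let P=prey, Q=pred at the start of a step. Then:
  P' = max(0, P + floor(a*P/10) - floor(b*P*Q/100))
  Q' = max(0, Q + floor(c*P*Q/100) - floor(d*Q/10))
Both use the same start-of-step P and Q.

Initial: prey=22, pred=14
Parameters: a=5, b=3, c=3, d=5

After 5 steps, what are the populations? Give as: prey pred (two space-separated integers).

Step 1: prey: 22+11-9=24; pred: 14+9-7=16
Step 2: prey: 24+12-11=25; pred: 16+11-8=19
Step 3: prey: 25+12-14=23; pred: 19+14-9=24
Step 4: prey: 23+11-16=18; pred: 24+16-12=28
Step 5: prey: 18+9-15=12; pred: 28+15-14=29

Answer: 12 29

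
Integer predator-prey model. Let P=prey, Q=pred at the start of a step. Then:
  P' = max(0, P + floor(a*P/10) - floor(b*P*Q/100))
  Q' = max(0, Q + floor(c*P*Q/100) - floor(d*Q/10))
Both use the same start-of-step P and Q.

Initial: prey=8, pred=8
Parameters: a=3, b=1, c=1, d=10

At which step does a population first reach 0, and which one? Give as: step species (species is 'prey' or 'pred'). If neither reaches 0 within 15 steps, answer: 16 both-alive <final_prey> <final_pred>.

Answer: 1 pred

Derivation:
Step 1: prey: 8+2-0=10; pred: 8+0-8=0
First extinction: pred at step 1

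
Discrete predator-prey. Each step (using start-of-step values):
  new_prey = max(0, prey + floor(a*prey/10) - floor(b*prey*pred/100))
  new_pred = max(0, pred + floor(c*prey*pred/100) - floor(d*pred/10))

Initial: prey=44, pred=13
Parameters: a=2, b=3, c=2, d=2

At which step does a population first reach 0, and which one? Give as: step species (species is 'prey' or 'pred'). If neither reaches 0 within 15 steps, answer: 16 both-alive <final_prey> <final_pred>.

Answer: 4 prey

Derivation:
Step 1: prey: 44+8-17=35; pred: 13+11-2=22
Step 2: prey: 35+7-23=19; pred: 22+15-4=33
Step 3: prey: 19+3-18=4; pred: 33+12-6=39
Step 4: prey: 4+0-4=0; pred: 39+3-7=35
First extinction: prey at step 4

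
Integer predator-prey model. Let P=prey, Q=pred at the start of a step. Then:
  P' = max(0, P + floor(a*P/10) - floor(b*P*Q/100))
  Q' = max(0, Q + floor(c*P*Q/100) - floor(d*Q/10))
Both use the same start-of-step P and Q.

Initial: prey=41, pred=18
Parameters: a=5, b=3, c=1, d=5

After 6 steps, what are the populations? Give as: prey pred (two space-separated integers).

Answer: 71 12

Derivation:
Step 1: prey: 41+20-22=39; pred: 18+7-9=16
Step 2: prey: 39+19-18=40; pred: 16+6-8=14
Step 3: prey: 40+20-16=44; pred: 14+5-7=12
Step 4: prey: 44+22-15=51; pred: 12+5-6=11
Step 5: prey: 51+25-16=60; pred: 11+5-5=11
Step 6: prey: 60+30-19=71; pred: 11+6-5=12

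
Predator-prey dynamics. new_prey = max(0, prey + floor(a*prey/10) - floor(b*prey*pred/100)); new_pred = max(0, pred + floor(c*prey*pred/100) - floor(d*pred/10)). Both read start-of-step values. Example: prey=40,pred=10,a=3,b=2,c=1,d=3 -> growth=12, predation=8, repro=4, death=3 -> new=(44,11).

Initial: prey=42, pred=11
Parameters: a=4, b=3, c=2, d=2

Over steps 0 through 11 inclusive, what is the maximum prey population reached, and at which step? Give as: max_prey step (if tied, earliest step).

Step 1: prey: 42+16-13=45; pred: 11+9-2=18
Step 2: prey: 45+18-24=39; pred: 18+16-3=31
Step 3: prey: 39+15-36=18; pred: 31+24-6=49
Step 4: prey: 18+7-26=0; pred: 49+17-9=57
Step 5: prey: 0+0-0=0; pred: 57+0-11=46
Step 6: prey: 0+0-0=0; pred: 46+0-9=37
Step 7: prey: 0+0-0=0; pred: 37+0-7=30
Step 8: prey: 0+0-0=0; pred: 30+0-6=24
Step 9: prey: 0+0-0=0; pred: 24+0-4=20
Step 10: prey: 0+0-0=0; pred: 20+0-4=16
Step 11: prey: 0+0-0=0; pred: 16+0-3=13
Max prey = 45 at step 1

Answer: 45 1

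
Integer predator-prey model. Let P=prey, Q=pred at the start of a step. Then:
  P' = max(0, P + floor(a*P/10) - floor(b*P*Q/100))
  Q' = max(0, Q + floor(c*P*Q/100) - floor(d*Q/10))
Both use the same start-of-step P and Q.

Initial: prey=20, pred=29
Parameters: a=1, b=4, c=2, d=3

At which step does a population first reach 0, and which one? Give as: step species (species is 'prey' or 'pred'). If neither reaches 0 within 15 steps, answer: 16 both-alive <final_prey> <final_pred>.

Step 1: prey: 20+2-23=0; pred: 29+11-8=32
First extinction: prey at step 1

Answer: 1 prey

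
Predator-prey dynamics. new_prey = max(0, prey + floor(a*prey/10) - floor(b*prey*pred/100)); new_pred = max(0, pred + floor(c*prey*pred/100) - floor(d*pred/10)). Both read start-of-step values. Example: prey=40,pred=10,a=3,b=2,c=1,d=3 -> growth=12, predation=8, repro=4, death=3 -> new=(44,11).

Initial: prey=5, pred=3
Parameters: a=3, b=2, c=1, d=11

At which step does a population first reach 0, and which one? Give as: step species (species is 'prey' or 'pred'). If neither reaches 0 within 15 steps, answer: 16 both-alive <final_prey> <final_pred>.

Step 1: prey: 5+1-0=6; pred: 3+0-3=0
First extinction: pred at step 1

Answer: 1 pred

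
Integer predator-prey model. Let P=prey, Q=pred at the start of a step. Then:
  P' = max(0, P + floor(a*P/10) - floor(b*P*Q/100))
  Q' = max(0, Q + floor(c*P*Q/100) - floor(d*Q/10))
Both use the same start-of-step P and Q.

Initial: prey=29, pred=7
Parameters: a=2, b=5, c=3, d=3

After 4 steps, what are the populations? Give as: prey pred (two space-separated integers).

Step 1: prey: 29+5-10=24; pred: 7+6-2=11
Step 2: prey: 24+4-13=15; pred: 11+7-3=15
Step 3: prey: 15+3-11=7; pred: 15+6-4=17
Step 4: prey: 7+1-5=3; pred: 17+3-5=15

Answer: 3 15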